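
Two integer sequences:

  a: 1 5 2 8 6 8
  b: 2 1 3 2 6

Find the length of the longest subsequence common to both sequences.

Let dp[i][j] be the LCS length of the first i values of a and the first j values of b. dp[i][j] = dp[i-1][j-1]+1 when the i-th and j-th values match, else max(dp[i-1][j], dp[i][j-1]).
    ·  2  1  3  2  6
 ·  0  0  0  0  0  0
 1  0  0  1  1  1  1
 5  0  0  1  1  1  1
 2  0  1  1  1  2  2
 8  0  1  1  1  2  2
 6  0  1  1  1  2  3
 8  0  1  1  1  2  3
dp[6][5] = 3. One LCS (by backtracking along matches): 1, 2, 6.

3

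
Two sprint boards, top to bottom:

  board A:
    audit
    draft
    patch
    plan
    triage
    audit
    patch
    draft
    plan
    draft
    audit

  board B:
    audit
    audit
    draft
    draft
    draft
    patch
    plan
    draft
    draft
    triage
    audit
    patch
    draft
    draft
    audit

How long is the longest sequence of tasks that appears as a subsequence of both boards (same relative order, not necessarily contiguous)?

Match audit [1,2], draft [2,5], patch [3,6], plan [4,7], triage [5,10], audit [6,11], patch [7,12], draft [8,13], draft [10,14], audit [11,15] — 10 tasks in the same relative order in both. dp[11][15] = 10 confirms this is the maximum.

10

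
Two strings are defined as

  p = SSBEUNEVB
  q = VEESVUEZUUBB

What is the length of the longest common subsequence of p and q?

4

Let dp[i][j] be the LCS length of the first i characters of p and the first j characters of q. dp[i][j] = dp[i-1][j-1]+1 when the i-th and j-th characters match, else max(dp[i-1][j], dp[i][j-1]).
    ·  V  E  E  S  V  U  E  Z  U  U  B  B
 ·  0  0  0  0  0  0  0  0  0  0  0  0  0
 S  0  0  0  0  1  1  1  1  1  1  1  1  1
 S  0  0  0  0  1  1  1  1  1  1  1  1  1
 B  0  0  0  0  1  1  1  1  1  1  1  2  2
 E  0  0  1  1  1  1  1  2  2  2  2  2  2
 U  0  0  1  1  1  1  2  2  2  3  3  3  3
 N  0  0  1  1  1  1  2  2  2  3  3  3  3
 E  0  0  1  2  2  2  2  3  3  3  3  3  3
 V  0  1  1  2  2  3  3  3  3  3  3  3  3
 B  0  1  1  2  2  3  3  3  3  3  3  4  4
dp[9][12] = 4. One LCS (by backtracking along matches): SEUB.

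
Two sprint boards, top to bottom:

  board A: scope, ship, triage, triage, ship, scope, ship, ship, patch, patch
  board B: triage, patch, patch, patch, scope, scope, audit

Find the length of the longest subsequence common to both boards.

3

Match triage [3,1], then patch [9,3], then patch [10,4] — 3 tasks in the same relative order in both, and the DP table's final entry dp[10][7] is also 3, so no common subsequence is longer.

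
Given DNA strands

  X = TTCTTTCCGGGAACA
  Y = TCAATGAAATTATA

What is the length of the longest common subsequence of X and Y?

7

One common subsequence of length 7: T at X[2]=Y[1], then C at X[3]=Y[2], then T at X[4]=Y[5], then T at X[5]=Y[10], then T at X[6]=Y[11], then A at X[12]=Y[12], then A at X[15]=Y[14]. Since dp[15][14] = 7, nothing longer is possible.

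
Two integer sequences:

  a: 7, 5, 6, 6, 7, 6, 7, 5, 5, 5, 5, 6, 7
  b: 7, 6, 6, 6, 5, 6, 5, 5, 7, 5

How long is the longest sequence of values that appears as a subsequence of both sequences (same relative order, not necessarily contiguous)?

Let dp[i][j] be the LCS length of the first i values of a and the first j values of b. dp[i][j] = dp[i-1][j-1]+1 when the i-th and j-th values match, else max(dp[i-1][j], dp[i][j-1]).
    ·  7  6  6  6  5  6  5  5  7  5
 ·  0  0  0  0  0  0  0  0  0  0  0
 7  0  1  1  1  1  1  1  1  1  1  1
 5  0  1  1  1  1  2  2  2  2  2  2
 6  0  1  2  2  2  2  3  3  3  3  3
 6  0  1  2  3  3  3  3  3  3  3  3
 7  0  1  2  3  3  3  3  3  3  4  4
 6  0  1  2  3  4  4  4  4  4  4  4
 7  0  1  2  3  4  4  4  4  4  5  5
 5  0  1  2  3  4  5  5  5  5  5  6
 5  0  1  2  3  4  5  5  6  6  6  6
 5  0  1  2  3  4  5  5  6  7  7  7
 5  0  1  2  3  4  5  5  6  7  7  8
 6  0  1  2  3  4  5  6  6  7  7  8
 7  0  1  2  3  4  5  6  6  7  8  8
dp[13][10] = 8. One LCS (by backtracking along matches): 7, 6, 6, 6, 5, 5, 5, 5.

8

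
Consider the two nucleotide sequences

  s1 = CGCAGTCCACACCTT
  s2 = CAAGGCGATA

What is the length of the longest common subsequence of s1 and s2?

6

Pick C at s1[1]=s2[1], then G at s1[2]=s2[5], then C at s1[3]=s2[6], then A at s1[4]=s2[8], then T at s1[6]=s2[9], then A at s1[11]=s2[10]; all 6 bases appear in both, in order. dp[15][10] = 6 confirms this is the maximum.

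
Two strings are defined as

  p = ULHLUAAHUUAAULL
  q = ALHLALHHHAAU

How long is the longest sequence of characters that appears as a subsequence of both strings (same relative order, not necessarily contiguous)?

8

Match L at p[2]=q[2]; then H at p[3]=q[3]; then L at p[4]=q[4]; then A at p[6]=q[5]; then H at p[8]=q[9]; then A at p[11]=q[10]; then A at p[12]=q[11]; then U at p[13]=q[12] — 8 characters in the same relative order in both. The LCS DP gives dp[15][12] = 8, so this is optimal.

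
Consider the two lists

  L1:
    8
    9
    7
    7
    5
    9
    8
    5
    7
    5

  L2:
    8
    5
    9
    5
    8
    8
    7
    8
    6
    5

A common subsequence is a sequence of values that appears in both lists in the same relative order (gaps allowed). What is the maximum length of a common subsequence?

6

Match 8 at L1[1]=L2[1] → 9 at L1[2]=L2[3] → 5 at L1[5]=L2[4] → 8 at L1[7]=L2[6] → 7 at L1[9]=L2[7] → 5 at L1[10]=L2[10] — 6 values in the same relative order in both. The LCS DP gives dp[10][10] = 6, so this is optimal.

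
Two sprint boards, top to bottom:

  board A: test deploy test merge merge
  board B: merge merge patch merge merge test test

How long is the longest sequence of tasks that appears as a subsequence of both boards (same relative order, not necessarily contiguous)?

2

Match test [1,6]; then test [3,7] — 2 tasks in the same relative order in both, and the DP table's final entry dp[5][7] is also 2, so no common subsequence is longer.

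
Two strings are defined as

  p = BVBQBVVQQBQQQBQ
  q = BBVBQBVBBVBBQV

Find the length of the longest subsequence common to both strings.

10

Pick B (p #1, q #2) → V (p #2, q #3) → B (p #3, q #4) → Q (p #4, q #5) → B (p #5, q #6) → V (p #6, q #7) → V (p #7, q #10) → B (p #10, q #11) → B (p #14, q #12) → Q (p #15, q #13); all 10 characters appear in both, in order. Since dp[15][14] = 10, nothing longer is possible.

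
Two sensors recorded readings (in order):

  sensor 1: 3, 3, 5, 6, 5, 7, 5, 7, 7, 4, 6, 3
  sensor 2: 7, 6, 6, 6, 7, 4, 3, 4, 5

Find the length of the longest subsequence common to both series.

4

Let dp[i][j] be the LCS length of the first i values of sensor 1 and the first j values of sensor 2. dp[i][j] = dp[i-1][j-1]+1 when the i-th and j-th values match, else max(dp[i-1][j], dp[i][j-1]).
    ·  7  6  6  6  7  4  3  4  5
 ·  0  0  0  0  0  0  0  0  0  0
 3  0  0  0  0  0  0  0  1  1  1
 3  0  0  0  0  0  0  0  1  1  1
 5  0  0  0  0  0  0  0  1  1  2
 6  0  0  1  1  1  1  1  1  1  2
 5  0  0  1  1  1  1  1  1  1  2
 7  0  1  1  1  1  2  2  2  2  2
 5  0  1  1  1  1  2  2  2  2  3
 7  0  1  1  1  1  2  2  2  2  3
 7  0  1  1  1  1  2  2  2  2  3
 4  0  1  1  1  1  2  3  3  3  3
 6  0  1  2  2  2  2  3  3  3  3
 3  0  1  2  2  2  2  3  4  4  4
dp[12][9] = 4. One LCS (by backtracking along matches): 6, 7, 4, 3.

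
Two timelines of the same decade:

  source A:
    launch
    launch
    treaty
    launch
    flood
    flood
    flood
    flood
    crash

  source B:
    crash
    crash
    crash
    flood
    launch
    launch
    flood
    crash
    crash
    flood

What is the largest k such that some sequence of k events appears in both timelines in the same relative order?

4

Pick launch at source A[2]=source B[5] → launch at source A[4]=source B[6] → flood at source A[5]=source B[7] → flood at source A[8]=source B[10]; all 4 events appear in both, in order. dp[9][10] = 4 confirms this is the maximum.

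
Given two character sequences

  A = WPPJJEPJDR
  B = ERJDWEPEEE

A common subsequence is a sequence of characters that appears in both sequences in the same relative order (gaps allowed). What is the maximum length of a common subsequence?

3

Let dp[i][j] be the LCS length of the first i characters of A and the first j characters of B. dp[i][j] = dp[i-1][j-1]+1 when the i-th and j-th characters match, else max(dp[i-1][j], dp[i][j-1]).
    ·  E  R  J  D  W  E  P  E  E  E
 ·  0  0  0  0  0  0  0  0  0  0  0
 W  0  0  0  0  0  1  1  1  1  1  1
 P  0  0  0  0  0  1  1  2  2  2  2
 P  0  0  0  0  0  1  1  2  2  2  2
 J  0  0  0  1  1  1  1  2  2  2  2
 J  0  0  0  1  1  1  1  2  2  2  2
 E  0  1  1  1  1  1  2  2  3  3  3
 P  0  1  1  1  1  1  2  3  3  3  3
 J  0  1  1  2  2  2  2  3  3  3  3
 D  0  1  1  2  3  3  3  3  3  3  3
 R  0  1  2  2  3  3  3  3  3  3  3
dp[10][10] = 3. One LCS (by backtracking along matches): WPE.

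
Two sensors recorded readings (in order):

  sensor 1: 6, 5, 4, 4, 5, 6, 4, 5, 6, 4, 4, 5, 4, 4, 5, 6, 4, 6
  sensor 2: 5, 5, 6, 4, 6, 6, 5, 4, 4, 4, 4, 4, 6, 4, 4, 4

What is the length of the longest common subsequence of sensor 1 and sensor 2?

11

Pick 5 at sensor 1[2]=sensor 2[1]; then 5 at sensor 1[5]=sensor 2[2]; then 6 at sensor 1[6]=sensor 2[3]; then 4 at sensor 1[7]=sensor 2[4]; then 5 at sensor 1[8]=sensor 2[7]; then 4 at sensor 1[10]=sensor 2[9]; then 4 at sensor 1[11]=sensor 2[10]; then 4 at sensor 1[13]=sensor 2[11]; then 4 at sensor 1[14]=sensor 2[12]; then 6 at sensor 1[16]=sensor 2[13]; then 4 at sensor 1[17]=sensor 2[16]; all 11 values appear in both, in order, and the DP table's final entry dp[18][16] is also 11, so no common subsequence is longer.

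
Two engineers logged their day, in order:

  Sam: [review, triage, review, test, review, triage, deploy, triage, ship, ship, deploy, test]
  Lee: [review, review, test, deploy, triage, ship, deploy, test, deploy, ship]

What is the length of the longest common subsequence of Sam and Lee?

Taking review [1,1]; then review [3,2]; then test [4,3]; then deploy [7,4]; then triage [8,5]; then ship [10,6]; then deploy [11,7]; then test [12,8] gives a common subsequence of length 8, and the DP table's final entry dp[12][10] is also 8, so no common subsequence is longer.

8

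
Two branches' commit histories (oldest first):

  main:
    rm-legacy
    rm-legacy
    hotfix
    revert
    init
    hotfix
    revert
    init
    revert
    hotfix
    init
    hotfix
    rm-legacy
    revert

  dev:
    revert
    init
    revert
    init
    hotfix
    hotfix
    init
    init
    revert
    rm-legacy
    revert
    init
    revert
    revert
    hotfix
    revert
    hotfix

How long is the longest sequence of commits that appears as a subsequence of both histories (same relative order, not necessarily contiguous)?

One common subsequence of length 8: revert at main[4]=dev[3], then init at main[5]=dev[4], then hotfix at main[6]=dev[6], then revert at main[7]=dev[11], then init at main[8]=dev[12], then revert at main[9]=dev[14], then hotfix at main[10]=dev[15], then hotfix at main[12]=dev[17]. dp[14][17] = 8 confirms this is the maximum.

8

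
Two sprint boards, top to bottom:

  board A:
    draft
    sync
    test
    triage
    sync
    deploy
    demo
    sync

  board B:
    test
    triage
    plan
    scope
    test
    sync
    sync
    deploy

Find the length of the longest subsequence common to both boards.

Pick test [3,1], then triage [4,2], then sync [5,7], then deploy [6,8]; all 4 tasks appear in both, in order. dp[8][8] = 4 confirms this is the maximum.

4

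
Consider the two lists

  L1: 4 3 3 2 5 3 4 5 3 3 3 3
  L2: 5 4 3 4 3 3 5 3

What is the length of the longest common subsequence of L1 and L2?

6

Pick 4 [1,2], then 3 [2,3], then 3 [3,5], then 3 [6,6], then 5 [8,7], then 3 [12,8]; all 6 values appear in both, in order. dp[12][8] = 6 confirms this is the maximum.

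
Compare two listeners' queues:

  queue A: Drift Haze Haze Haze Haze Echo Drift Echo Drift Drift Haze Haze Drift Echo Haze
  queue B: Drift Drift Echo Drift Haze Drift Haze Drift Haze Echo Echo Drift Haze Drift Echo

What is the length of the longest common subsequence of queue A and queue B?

Taking Drift [1,4], Haze [2,5], Haze [3,7], Haze [5,9], Echo [6,10], Echo [8,11], Drift [10,12], Haze [12,13], Drift [13,14], Echo [14,15] gives a common subsequence of length 10. The LCS DP gives dp[15][15] = 10, so this is optimal.

10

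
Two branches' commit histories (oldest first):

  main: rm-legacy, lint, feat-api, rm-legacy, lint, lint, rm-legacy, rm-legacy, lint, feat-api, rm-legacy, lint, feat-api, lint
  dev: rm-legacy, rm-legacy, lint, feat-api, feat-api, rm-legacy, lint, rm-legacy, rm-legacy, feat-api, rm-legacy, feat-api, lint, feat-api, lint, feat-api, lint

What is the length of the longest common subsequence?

12

Pick rm-legacy at main[1]=dev[2], then lint at main[2]=dev[3], then feat-api at main[3]=dev[5], then rm-legacy at main[4]=dev[6], then lint at main[5]=dev[7], then rm-legacy at main[7]=dev[9], then rm-legacy at main[8]=dev[11], then lint at main[9]=dev[13], then feat-api at main[10]=dev[14], then lint at main[12]=dev[15], then feat-api at main[13]=dev[16], then lint at main[14]=dev[17]; all 12 commits appear in both, in order. The LCS DP gives dp[14][17] = 12, so this is optimal.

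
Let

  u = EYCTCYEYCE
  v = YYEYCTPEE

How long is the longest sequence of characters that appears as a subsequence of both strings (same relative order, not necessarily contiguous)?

6

Taking E (u #1, v #3); then Y (u #2, v #4); then C (u #3, v #5); then T (u #4, v #6); then E (u #7, v #8); then E (u #10, v #9) gives a common subsequence of length 6. dp[10][9] = 6 confirms this is the maximum.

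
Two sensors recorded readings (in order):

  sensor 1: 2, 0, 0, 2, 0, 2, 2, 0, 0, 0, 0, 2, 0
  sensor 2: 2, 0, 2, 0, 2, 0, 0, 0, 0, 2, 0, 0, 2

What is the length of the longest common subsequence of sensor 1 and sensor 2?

11

Pick 2 at sensor 1[1]=sensor 2[1] → 0 at sensor 1[3]=sensor 2[2] → 2 at sensor 1[4]=sensor 2[3] → 0 at sensor 1[5]=sensor 2[4] → 2 at sensor 1[7]=sensor 2[5] → 0 at sensor 1[8]=sensor 2[6] → 0 at sensor 1[9]=sensor 2[7] → 0 at sensor 1[10]=sensor 2[8] → 0 at sensor 1[11]=sensor 2[9] → 2 at sensor 1[12]=sensor 2[10] → 0 at sensor 1[13]=sensor 2[12]; all 11 values appear in both, in order. The LCS DP gives dp[13][13] = 11, so this is optimal.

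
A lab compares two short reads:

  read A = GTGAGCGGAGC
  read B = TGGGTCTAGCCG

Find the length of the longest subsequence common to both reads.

Let dp[i][j] be the LCS length of the first i bases of read A and the first j bases of read B. dp[i][j] = dp[i-1][j-1]+1 when the i-th and j-th bases match, else max(dp[i-1][j], dp[i][j-1]).
    ·  T  G  G  G  T  C  T  A  G  C  C  G
 ·  0  0  0  0  0  0  0  0  0  0  0  0  0
 G  0  0  1  1  1  1  1  1  1  1  1  1  1
 T  0  1  1  1  1  2  2  2  2  2  2  2  2
 G  0  1  2  2  2  2  2  2  2  3  3  3  3
 A  0  1  2  2  2  2  2  2  3  3  3  3  3
 G  0  1  2  3  3  3  3  3  3  4  4  4  4
 C  0  1  2  3  3  3  4  4  4  4  5  5  5
 G  0  1  2  3  4  4  4  4  4  5  5  5  6
 G  0  1  2  3  4  4  4  4  4  5  5  5  6
 A  0  1  2  3  4  4  4  4  5  5  5  5  6
 G  0  1  2  3  4  4  4  4  5  6  6  6  6
 C  0  1  2  3  4  4  5  5  5  6  7  7  7
dp[11][12] = 7. One LCS (by backtracking along matches): GGGCAGC.

7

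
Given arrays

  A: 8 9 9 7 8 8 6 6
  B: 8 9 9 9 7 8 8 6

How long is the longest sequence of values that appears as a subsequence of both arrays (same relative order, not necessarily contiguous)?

7

Let dp[i][j] be the LCS length of the first i values of A and the first j values of B. dp[i][j] = dp[i-1][j-1]+1 when the i-th and j-th values match, else max(dp[i-1][j], dp[i][j-1]).
    ·  8  9  9  9  7  8  8  6
 ·  0  0  0  0  0  0  0  0  0
 8  0  1  1  1  1  1  1  1  1
 9  0  1  2  2  2  2  2  2  2
 9  0  1  2  3  3  3  3  3  3
 7  0  1  2  3  3  4  4  4  4
 8  0  1  2  3  3  4  5  5  5
 8  0  1  2  3  3  4  5  6  6
 6  0  1  2  3  3  4  5  6  7
 6  0  1  2  3  3  4  5  6  7
dp[8][8] = 7. One LCS (by backtracking along matches): 8, 9, 9, 7, 8, 8, 6.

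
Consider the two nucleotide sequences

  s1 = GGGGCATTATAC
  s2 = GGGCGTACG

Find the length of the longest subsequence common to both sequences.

7

Let dp[i][j] be the LCS length of the first i bases of s1 and the first j bases of s2. dp[i][j] = dp[i-1][j-1]+1 when the i-th and j-th bases match, else max(dp[i-1][j], dp[i][j-1]).
    ·  G  G  G  C  G  T  A  C  G
 ·  0  0  0  0  0  0  0  0  0  0
 G  0  1  1  1  1  1  1  1  1  1
 G  0  1  2  2  2  2  2  2  2  2
 G  0  1  2  3  3  3  3  3  3  3
 G  0  1  2  3  3  4  4  4  4  4
 C  0  1  2  3  4  4  4  4  5  5
 A  0  1  2  3  4  4  4  5  5  5
 T  0  1  2  3  4  4  5  5  5  5
 T  0  1  2  3  4  4  5  5  5  5
 A  0  1  2  3  4  4  5  6  6  6
 T  0  1  2  3  4  4  5  6  6  6
 A  0  1  2  3  4  4  5  6  6  6
 C  0  1  2  3  4  4  5  6  7  7
dp[12][9] = 7. One LCS (by backtracking along matches): GGGGTAC.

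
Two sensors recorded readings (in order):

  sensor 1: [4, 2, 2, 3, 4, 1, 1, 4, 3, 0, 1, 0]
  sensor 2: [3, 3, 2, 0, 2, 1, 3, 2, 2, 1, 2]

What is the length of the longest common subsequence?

5

Taking 2 [2,3], 2 [3,5], 1 [7,6], 3 [9,7], 1 [11,10] gives a common subsequence of length 5. The LCS DP gives dp[12][11] = 5, so this is optimal.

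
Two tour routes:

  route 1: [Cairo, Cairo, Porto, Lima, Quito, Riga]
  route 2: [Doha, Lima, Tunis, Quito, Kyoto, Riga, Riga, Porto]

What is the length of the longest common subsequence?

One common subsequence of length 3: Lima (route 1 #4, route 2 #2), then Quito (route 1 #5, route 2 #4), then Riga (route 1 #6, route 2 #7). dp[6][8] = 3 confirms this is the maximum.

3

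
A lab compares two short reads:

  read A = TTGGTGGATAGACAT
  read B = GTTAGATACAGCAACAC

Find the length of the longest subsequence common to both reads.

10

One common subsequence of length 10: T [1,2], T [2,3], G [3,5], T [5,7], A [8,8], A [10,10], G [11,11], A [12,14], C [13,15], A [14,16]. Since dp[15][17] = 10, nothing longer is possible.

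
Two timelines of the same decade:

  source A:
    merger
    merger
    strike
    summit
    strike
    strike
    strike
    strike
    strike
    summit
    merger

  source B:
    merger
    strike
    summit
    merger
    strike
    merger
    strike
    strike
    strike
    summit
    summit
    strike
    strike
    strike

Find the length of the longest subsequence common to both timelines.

8

Match merger (source A #1, source B #4); then merger (source A #2, source B #6); then strike (source A #3, source B #7); then strike (source A #5, source B #8); then strike (source A #6, source B #9); then strike (source A #7, source B #12); then strike (source A #8, source B #13); then strike (source A #9, source B #14) — 8 events in the same relative order in both. Since dp[11][14] = 8, nothing longer is possible.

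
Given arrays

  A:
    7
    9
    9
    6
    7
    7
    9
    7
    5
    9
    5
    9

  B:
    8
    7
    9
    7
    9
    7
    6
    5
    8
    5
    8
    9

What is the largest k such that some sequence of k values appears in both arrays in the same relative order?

8

One common subsequence of length 8: 7 (A #1, B #2) → 9 (A #3, B #3) → 7 (A #6, B #4) → 9 (A #7, B #5) → 7 (A #8, B #6) → 5 (A #9, B #8) → 5 (A #11, B #10) → 9 (A #12, B #12). The LCS DP gives dp[12][12] = 8, so this is optimal.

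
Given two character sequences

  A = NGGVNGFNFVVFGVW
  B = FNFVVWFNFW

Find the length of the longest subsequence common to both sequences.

7

Let dp[i][j] be the LCS length of the first i characters of A and the first j characters of B. dp[i][j] = dp[i-1][j-1]+1 when the i-th and j-th characters match, else max(dp[i-1][j], dp[i][j-1]).
    ·  F  N  F  V  V  W  F  N  F  W
 ·  0  0  0  0  0  0  0  0  0  0  0
 N  0  0  1  1  1  1  1  1  1  1  1
 G  0  0  1  1  1  1  1  1  1  1  1
 G  0  0  1  1  1  1  1  1  1  1  1
 V  0  0  1  1  2  2  2  2  2  2  2
 N  0  0  1  1  2  2  2  2  3  3  3
 G  0  0  1  1  2  2  2  2  3  3  3
 F  0  1  1  2  2  2  2  3  3  4  4
 N  0  1  2  2  2  2  2  3  4  4  4
 F  0  1  2  3  3  3  3  3  4  5  5
 V  0  1  2  3  4  4  4  4  4  5  5
 V  0  1  2  3  4  5  5  5  5  5  5
 F  0  1  2  3  4  5  5  6  6  6  6
 G  0  1  2  3  4  5  5  6  6  6  6
 V  0  1  2  3  4  5  5  6  6  6  6
 W  0  1  2  3  4  5  6  6  6  6  7
dp[15][10] = 7. One LCS (by backtracking along matches): FNFVVFW.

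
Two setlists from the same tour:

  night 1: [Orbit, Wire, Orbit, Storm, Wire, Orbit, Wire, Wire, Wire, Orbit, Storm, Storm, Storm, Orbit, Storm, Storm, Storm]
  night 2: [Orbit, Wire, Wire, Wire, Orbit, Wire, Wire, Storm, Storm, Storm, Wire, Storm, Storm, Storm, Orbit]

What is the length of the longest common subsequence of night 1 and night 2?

12

Pick Orbit (night 1 #1, night 2 #1), Wire (night 1 #2, night 2 #3), Wire (night 1 #5, night 2 #4), Orbit (night 1 #6, night 2 #5), Wire (night 1 #8, night 2 #6), Wire (night 1 #9, night 2 #7), Storm (night 1 #11, night 2 #8), Storm (night 1 #12, night 2 #9), Storm (night 1 #13, night 2 #10), Storm (night 1 #15, night 2 #12), Storm (night 1 #16, night 2 #13), Storm (night 1 #17, night 2 #14); all 12 songs appear in both, in order. The LCS DP gives dp[17][15] = 12, so this is optimal.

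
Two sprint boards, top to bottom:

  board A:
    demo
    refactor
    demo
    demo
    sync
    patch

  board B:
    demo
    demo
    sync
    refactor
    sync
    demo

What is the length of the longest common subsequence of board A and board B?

Taking demo (board A #1, board B #2), then refactor (board A #2, board B #4), then demo (board A #4, board B #6) gives a common subsequence of length 3, and the DP table's final entry dp[6][6] is also 3, so no common subsequence is longer.

3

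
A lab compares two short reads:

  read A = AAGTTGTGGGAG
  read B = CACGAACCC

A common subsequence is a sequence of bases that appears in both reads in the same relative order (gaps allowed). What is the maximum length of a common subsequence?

3

Taking A [1,2] → A [2,5] → A [11,6] gives a common subsequence of length 3, and the DP table's final entry dp[12][9] is also 3, so no common subsequence is longer.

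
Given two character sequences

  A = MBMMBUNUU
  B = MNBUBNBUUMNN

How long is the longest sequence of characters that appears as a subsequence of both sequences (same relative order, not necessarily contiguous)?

Pick M [1,1]; then B [2,3]; then B [5,5]; then N [7,6]; then U [8,8]; then U [9,9]; all 6 characters appear in both, in order. The LCS DP gives dp[9][12] = 6, so this is optimal.

6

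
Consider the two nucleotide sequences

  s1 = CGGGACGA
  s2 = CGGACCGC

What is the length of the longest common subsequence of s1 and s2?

Let dp[i][j] be the LCS length of the first i bases of s1 and the first j bases of s2. dp[i][j] = dp[i-1][j-1]+1 when the i-th and j-th bases match, else max(dp[i-1][j], dp[i][j-1]).
    ·  C  G  G  A  C  C  G  C
 ·  0  0  0  0  0  0  0  0  0
 C  0  1  1  1  1  1  1  1  1
 G  0  1  2  2  2  2  2  2  2
 G  0  1  2  3  3  3  3  3  3
 G  0  1  2  3  3  3  3  4  4
 A  0  1  2  3  4  4  4  4  4
 C  0  1  2  3  4  5  5  5  5
 G  0  1  2  3  4  5  5  6  6
 A  0  1  2  3  4  5  5  6  6
dp[8][8] = 6. One LCS (by backtracking along matches): CGGACG.

6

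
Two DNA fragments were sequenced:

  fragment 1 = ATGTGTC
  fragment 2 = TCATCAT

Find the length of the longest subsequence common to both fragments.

3

Let dp[i][j] be the LCS length of the first i bases of fragment 1 and the first j bases of fragment 2. dp[i][j] = dp[i-1][j-1]+1 when the i-th and j-th bases match, else max(dp[i-1][j], dp[i][j-1]).
    ·  T  C  A  T  C  A  T
 ·  0  0  0  0  0  0  0  0
 A  0  0  0  1  1  1  1  1
 T  0  1  1  1  2  2  2  2
 G  0  1  1  1  2  2  2  2
 T  0  1  1  1  2  2  2  3
 G  0  1  1  1  2  2  2  3
 T  0  1  1  1  2  2  2  3
 C  0  1  2  2  2  3  3  3
dp[7][7] = 3. One LCS (by backtracking along matches): ATT.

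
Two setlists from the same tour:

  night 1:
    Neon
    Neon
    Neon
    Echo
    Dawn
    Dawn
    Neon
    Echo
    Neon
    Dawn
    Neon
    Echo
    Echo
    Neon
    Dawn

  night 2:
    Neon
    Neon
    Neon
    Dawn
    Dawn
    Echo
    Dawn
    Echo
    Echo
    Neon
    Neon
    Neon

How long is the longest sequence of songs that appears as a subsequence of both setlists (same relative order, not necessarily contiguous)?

Taking Neon (night 1 #1, night 2 #1), then Neon (night 1 #2, night 2 #2), then Neon (night 1 #3, night 2 #3), then Dawn (night 1 #5, night 2 #4), then Dawn (night 1 #6, night 2 #5), then Echo (night 1 #8, night 2 #6), then Dawn (night 1 #10, night 2 #7), then Echo (night 1 #12, night 2 #8), then Echo (night 1 #13, night 2 #9), then Neon (night 1 #14, night 2 #12) gives a common subsequence of length 10. dp[15][12] = 10 confirms this is the maximum.

10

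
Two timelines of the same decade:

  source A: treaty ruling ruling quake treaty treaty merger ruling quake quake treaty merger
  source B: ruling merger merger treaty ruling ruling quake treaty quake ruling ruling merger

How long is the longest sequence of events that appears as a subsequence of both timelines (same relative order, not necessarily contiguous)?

7

Match treaty (source A #1, source B #4); then ruling (source A #2, source B #5); then ruling (source A #3, source B #6); then quake (source A #4, source B #7); then treaty (source A #5, source B #8); then ruling (source A #8, source B #11); then merger (source A #12, source B #12) — 7 events in the same relative order in both, and the DP table's final entry dp[12][12] is also 7, so no common subsequence is longer.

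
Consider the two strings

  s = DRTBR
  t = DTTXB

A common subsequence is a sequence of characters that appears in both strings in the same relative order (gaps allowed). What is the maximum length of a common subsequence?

Match D [1,1] → T [3,3] → B [4,5] — 3 characters in the same relative order in both. Since dp[5][5] = 3, nothing longer is possible.

3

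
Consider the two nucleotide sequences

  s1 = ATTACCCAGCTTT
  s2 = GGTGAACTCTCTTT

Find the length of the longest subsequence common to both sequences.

8

Taking A at s1[1]=s2[5] → A at s1[4]=s2[6] → C at s1[5]=s2[7] → C at s1[6]=s2[9] → C at s1[10]=s2[11] → T at s1[11]=s2[12] → T at s1[12]=s2[13] → T at s1[13]=s2[14] gives a common subsequence of length 8. Since dp[13][14] = 8, nothing longer is possible.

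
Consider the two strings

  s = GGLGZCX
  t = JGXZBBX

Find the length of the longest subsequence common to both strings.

3

Let dp[i][j] be the LCS length of the first i characters of s and the first j characters of t. dp[i][j] = dp[i-1][j-1]+1 when the i-th and j-th characters match, else max(dp[i-1][j], dp[i][j-1]).
    ·  J  G  X  Z  B  B  X
 ·  0  0  0  0  0  0  0  0
 G  0  0  1  1  1  1  1  1
 G  0  0  1  1  1  1  1  1
 L  0  0  1  1  1  1  1  1
 G  0  0  1  1  1  1  1  1
 Z  0  0  1  1  2  2  2  2
 C  0  0  1  1  2  2  2  2
 X  0  0  1  2  2  2  2  3
dp[7][7] = 3. One LCS (by backtracking along matches): GZX.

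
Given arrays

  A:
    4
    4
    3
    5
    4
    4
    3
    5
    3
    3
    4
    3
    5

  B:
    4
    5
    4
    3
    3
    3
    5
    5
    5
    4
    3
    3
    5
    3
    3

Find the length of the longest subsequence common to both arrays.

Taking 4 (A #1, B #1), 4 (A #2, B #3), 3 (A #3, B #6), 5 (A #4, B #9), 4 (A #5, B #10), 3 (A #7, B #12), 5 (A #8, B #13), 3 (A #10, B #14), 3 (A #12, B #15) gives a common subsequence of length 9. Since dp[13][15] = 9, nothing longer is possible.

9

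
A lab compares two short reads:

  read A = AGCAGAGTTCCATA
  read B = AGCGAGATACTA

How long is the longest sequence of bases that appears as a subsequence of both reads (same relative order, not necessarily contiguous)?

One common subsequence of length 10: A at read A[1]=read B[1], G at read A[2]=read B[2], C at read A[3]=read B[3], A at read A[4]=read B[5], G at read A[5]=read B[6], A at read A[6]=read B[7], T at read A[8]=read B[8], C at read A[11]=read B[10], T at read A[13]=read B[11], A at read A[14]=read B[12]. dp[14][12] = 10 confirms this is the maximum.

10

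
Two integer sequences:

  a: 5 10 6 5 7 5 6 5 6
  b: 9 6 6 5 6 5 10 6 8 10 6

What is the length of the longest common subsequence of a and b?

Let dp[i][j] be the LCS length of the first i values of a and the first j values of b. dp[i][j] = dp[i-1][j-1]+1 when the i-th and j-th values match, else max(dp[i-1][j], dp[i][j-1]).
    ·  9  6  6  5  6  5 10  6  8 10  6
 ·  0  0  0  0  0  0  0  0  0  0  0  0
 5  0  0  0  0  1  1  1  1  1  1  1  1
10  0  0  0  0  1  1  1  2  2  2  2  2
 6  0  0  1  1  1  2  2  2  3  3  3  3
 5  0  0  1  1  2  2  3  3  3  3  3  3
 7  0  0  1  1  2  2  3  3  3  3  3  3
 5  0  0  1  1  2  2  3  3  3  3  3  3
 6  0  0  1  2  2  3  3  3  4  4  4  4
 5  0  0  1  2  3  3  4  4  4  4  4  4
 6  0  0  1  2  3  4  4  4  5  5  5  5
dp[9][11] = 5. One LCS (by backtracking along matches): 5, 6, 5, 6, 6.

5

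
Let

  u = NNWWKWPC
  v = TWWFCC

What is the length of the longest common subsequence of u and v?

Let dp[i][j] be the LCS length of the first i characters of u and the first j characters of v. dp[i][j] = dp[i-1][j-1]+1 when the i-th and j-th characters match, else max(dp[i-1][j], dp[i][j-1]).
    ·  T  W  W  F  C  C
 ·  0  0  0  0  0  0  0
 N  0  0  0  0  0  0  0
 N  0  0  0  0  0  0  0
 W  0  0  1  1  1  1  1
 W  0  0  1  2  2  2  2
 K  0  0  1  2  2  2  2
 W  0  0  1  2  2  2  2
 P  0  0  1  2  2  2  2
 C  0  0  1  2  2  3  3
dp[8][6] = 3. One LCS (by backtracking along matches): WWC.

3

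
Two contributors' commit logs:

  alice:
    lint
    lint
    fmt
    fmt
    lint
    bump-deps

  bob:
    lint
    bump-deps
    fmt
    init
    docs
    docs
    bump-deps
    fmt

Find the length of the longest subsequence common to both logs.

3

Taking lint at alice[1]=bob[1]; then fmt at alice[3]=bob[3]; then fmt at alice[4]=bob[8] gives a common subsequence of length 3. The LCS DP gives dp[6][8] = 3, so this is optimal.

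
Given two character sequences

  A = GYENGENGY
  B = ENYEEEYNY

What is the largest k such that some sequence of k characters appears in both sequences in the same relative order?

One common subsequence of length 5: Y at A[2]=B[3] → E at A[3]=B[5] → E at A[6]=B[6] → N at A[7]=B[8] → Y at A[9]=B[9], and the DP table's final entry dp[9][9] is also 5, so no common subsequence is longer.

5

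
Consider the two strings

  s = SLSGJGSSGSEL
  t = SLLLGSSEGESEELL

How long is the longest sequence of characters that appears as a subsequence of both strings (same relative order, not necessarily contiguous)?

Taking S (s #1, t #1); then L (s #2, t #4); then G (s #6, t #5); then S (s #7, t #6); then S (s #8, t #7); then G (s #9, t #9); then S (s #10, t #11); then E (s #11, t #13); then L (s #12, t #15) gives a common subsequence of length 9. Since dp[12][15] = 9, nothing longer is possible.

9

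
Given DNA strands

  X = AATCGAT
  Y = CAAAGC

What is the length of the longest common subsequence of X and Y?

3

Let dp[i][j] be the LCS length of the first i bases of X and the first j bases of Y. dp[i][j] = dp[i-1][j-1]+1 when the i-th and j-th bases match, else max(dp[i-1][j], dp[i][j-1]).
    ·  C  A  A  A  G  C
 ·  0  0  0  0  0  0  0
 A  0  0  1  1  1  1  1
 A  0  0  1  2  2  2  2
 T  0  0  1  2  2  2  2
 C  0  1  1  2  2  2  3
 G  0  1  1  2  2  3  3
 A  0  1  2  2  3  3  3
 T  0  1  2  2  3  3  3
dp[7][6] = 3. One LCS (by backtracking along matches): AAC.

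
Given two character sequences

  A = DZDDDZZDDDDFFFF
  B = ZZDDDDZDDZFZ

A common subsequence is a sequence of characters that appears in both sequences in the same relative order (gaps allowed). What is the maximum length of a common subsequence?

8

Match D at A[1]=B[3] → D at A[3]=B[4] → D at A[4]=B[5] → D at A[5]=B[6] → Z at A[7]=B[7] → D at A[8]=B[8] → D at A[9]=B[9] → F at A[12]=B[11] — 8 characters in the same relative order in both. Since dp[15][12] = 8, nothing longer is possible.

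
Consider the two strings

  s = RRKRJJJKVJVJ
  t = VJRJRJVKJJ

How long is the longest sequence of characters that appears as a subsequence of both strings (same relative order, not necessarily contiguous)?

6

Taking R (s #1, t #3); then R (s #4, t #5); then J (s #5, t #6); then K (s #8, t #8); then J (s #10, t #9); then J (s #12, t #10) gives a common subsequence of length 6. Since dp[12][10] = 6, nothing longer is possible.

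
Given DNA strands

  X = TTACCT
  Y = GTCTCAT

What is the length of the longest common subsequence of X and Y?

Taking T [1,2]; then T [2,4]; then A [3,6]; then T [6,7] gives a common subsequence of length 4, and the DP table's final entry dp[6][7] is also 4, so no common subsequence is longer.

4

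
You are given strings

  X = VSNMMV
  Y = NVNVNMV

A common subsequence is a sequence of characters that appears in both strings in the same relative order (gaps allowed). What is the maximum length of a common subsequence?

4

One common subsequence of length 4: V at X[1]=Y[4] → N at X[3]=Y[5] → M at X[5]=Y[6] → V at X[6]=Y[7], and the DP table's final entry dp[6][7] is also 4, so no common subsequence is longer.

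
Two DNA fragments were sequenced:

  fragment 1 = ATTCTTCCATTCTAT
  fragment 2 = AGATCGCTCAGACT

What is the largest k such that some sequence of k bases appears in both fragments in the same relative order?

Taking A (fragment 1 #1, fragment 2 #3), then T (fragment 1 #2, fragment 2 #4), then C (fragment 1 #4, fragment 2 #7), then T (fragment 1 #6, fragment 2 #8), then C (fragment 1 #7, fragment 2 #9), then A (fragment 1 #9, fragment 2 #12), then C (fragment 1 #12, fragment 2 #13), then T (fragment 1 #15, fragment 2 #14) gives a common subsequence of length 8. Since dp[15][14] = 8, nothing longer is possible.

8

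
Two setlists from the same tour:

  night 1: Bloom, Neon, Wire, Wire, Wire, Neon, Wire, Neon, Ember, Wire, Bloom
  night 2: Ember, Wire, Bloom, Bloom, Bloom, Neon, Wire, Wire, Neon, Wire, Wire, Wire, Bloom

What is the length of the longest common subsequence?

8

One common subsequence of length 8: Bloom (night 1 #1, night 2 #5); then Neon (night 1 #2, night 2 #6); then Wire (night 1 #3, night 2 #7); then Wire (night 1 #4, night 2 #8); then Wire (night 1 #5, night 2 #10); then Wire (night 1 #7, night 2 #11); then Wire (night 1 #10, night 2 #12); then Bloom (night 1 #11, night 2 #13). dp[11][13] = 8 confirms this is the maximum.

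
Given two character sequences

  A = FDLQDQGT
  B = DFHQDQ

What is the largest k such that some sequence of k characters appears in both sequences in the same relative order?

4

Taking F (A #1, B #2) → Q (A #4, B #4) → D (A #5, B #5) → Q (A #6, B #6) gives a common subsequence of length 4. Since dp[8][6] = 4, nothing longer is possible.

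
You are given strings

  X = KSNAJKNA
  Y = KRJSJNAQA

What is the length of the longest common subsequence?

5

Let dp[i][j] be the LCS length of the first i characters of X and the first j characters of Y. dp[i][j] = dp[i-1][j-1]+1 when the i-th and j-th characters match, else max(dp[i-1][j], dp[i][j-1]).
    ·  K  R  J  S  J  N  A  Q  A
 ·  0  0  0  0  0  0  0  0  0  0
 K  0  1  1  1  1  1  1  1  1  1
 S  0  1  1  1  2  2  2  2  2  2
 N  0  1  1  1  2  2  3  3  3  3
 A  0  1  1  1  2  2  3  4  4  4
 J  0  1  1  2  2  3  3  4  4  4
 K  0  1  1  2  2  3  3  4  4  4
 N  0  1  1  2  2  3  4  4  4  4
 A  0  1  1  2  2  3  4  5  5  5
dp[8][9] = 5. One LCS (by backtracking along matches): KSNAA.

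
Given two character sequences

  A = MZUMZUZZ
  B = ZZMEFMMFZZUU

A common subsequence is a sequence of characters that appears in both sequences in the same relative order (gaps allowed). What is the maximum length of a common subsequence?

Let dp[i][j] be the LCS length of the first i characters of A and the first j characters of B. dp[i][j] = dp[i-1][j-1]+1 when the i-th and j-th characters match, else max(dp[i-1][j], dp[i][j-1]).
    ·  Z  Z  M  E  F  M  M  F  Z  Z  U  U
 ·  0  0  0  0  0  0  0  0  0  0  0  0  0
 M  0  0  0  1  1  1  1  1  1  1  1  1  1
 Z  0  1  1  1  1  1  1  1  1  2  2  2  2
 U  0  1  1  1  1  1  1  1  1  2  2  3  3
 M  0  1  1  2  2  2  2  2  2  2  2  3  3
 Z  0  1  2  2  2  2  2  2  2  3  3  3  3
 U  0  1  2  2  2  2  2  2  2  3  3  4  4
 Z  0  1  2  2  2  2  2  2  2  3  4  4  4
 Z  0  1  2  2  2  2  2  2  2  3  4  4  4
dp[8][12] = 4. One LCS (by backtracking along matches): MZUU.

4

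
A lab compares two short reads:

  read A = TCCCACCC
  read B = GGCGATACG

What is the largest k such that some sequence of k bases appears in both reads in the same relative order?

3

Let dp[i][j] be the LCS length of the first i bases of read A and the first j bases of read B. dp[i][j] = dp[i-1][j-1]+1 when the i-th and j-th bases match, else max(dp[i-1][j], dp[i][j-1]).
    ·  G  G  C  G  A  T  A  C  G
 ·  0  0  0  0  0  0  0  0  0  0
 T  0  0  0  0  0  0  1  1  1  1
 C  0  0  0  1  1  1  1  1  2  2
 C  0  0  0  1  1  1  1  1  2  2
 C  0  0  0  1  1  1  1  1  2  2
 A  0  0  0  1  1  2  2  2  2  2
 C  0  0  0  1  1  2  2  2  3  3
 C  0  0  0  1  1  2  2  2  3  3
 C  0  0  0  1  1  2  2  2  3  3
dp[8][9] = 3. One LCS (by backtracking along matches): TAC.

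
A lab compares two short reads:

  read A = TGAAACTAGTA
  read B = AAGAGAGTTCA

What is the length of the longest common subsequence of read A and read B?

7

Let dp[i][j] be the LCS length of the first i bases of read A and the first j bases of read B. dp[i][j] = dp[i-1][j-1]+1 when the i-th and j-th bases match, else max(dp[i-1][j], dp[i][j-1]).
    ·  A  A  G  A  G  A  G  T  T  C  A
 ·  0  0  0  0  0  0  0  0  0  0  0  0
 T  0  0  0  0  0  0  0  0  1  1  1  1
 G  0  0  0  1  1  1  1  1  1  1  1  1
 A  0  1  1  1  2  2  2  2  2  2  2  2
 A  0  1  2  2  2  2  3  3  3  3  3  3
 A  0  1  2  2  3  3  3  3  3  3  3  4
 C  0  1  2  2  3  3  3  3  3  3  4  4
 T  0  1  2  2  3  3  3  3  4  4  4  4
 A  0  1  2  2  3  3  4  4  4  4  4  5
 G  0  1  2  3  3  4  4  5  5  5  5  5
 T  0  1  2  3  3  4  4  5  6  6  6  6
 A  0  1  2  3  4  4  5  5  6  6  6  7
dp[11][11] = 7. One LCS (by backtracking along matches): AAAAGTA.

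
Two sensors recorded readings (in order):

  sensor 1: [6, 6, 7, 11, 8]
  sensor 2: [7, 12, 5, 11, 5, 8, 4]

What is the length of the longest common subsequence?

Taking 7 at sensor 1[3]=sensor 2[1], then 11 at sensor 1[4]=sensor 2[4], then 8 at sensor 1[5]=sensor 2[6] gives a common subsequence of length 3. dp[5][7] = 3 confirms this is the maximum.

3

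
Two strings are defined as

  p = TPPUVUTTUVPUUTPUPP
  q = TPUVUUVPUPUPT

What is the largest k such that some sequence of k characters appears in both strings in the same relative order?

Match T at p[1]=q[1], then P at p[3]=q[2], then U at p[4]=q[3], then V at p[5]=q[4], then U at p[6]=q[5], then U at p[9]=q[6], then V at p[10]=q[7], then P at p[11]=q[8], then U at p[13]=q[9], then P at p[15]=q[10], then U at p[16]=q[11], then P at p[17]=q[12] — 12 characters in the same relative order in both. dp[18][13] = 12 confirms this is the maximum.

12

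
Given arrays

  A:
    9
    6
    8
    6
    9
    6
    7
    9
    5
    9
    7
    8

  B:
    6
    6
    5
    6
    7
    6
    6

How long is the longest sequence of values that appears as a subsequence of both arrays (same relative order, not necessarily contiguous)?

4

Pick 6 at A[2]=B[1], 6 at A[4]=B[2], 6 at A[6]=B[4], 7 at A[7]=B[5]; all 4 values appear in both, in order, and the DP table's final entry dp[12][7] is also 4, so no common subsequence is longer.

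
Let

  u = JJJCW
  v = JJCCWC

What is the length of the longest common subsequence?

Match J (u #1, v #1); then J (u #2, v #2); then C (u #4, v #4); then W (u #5, v #5) — 4 characters in the same relative order in both. The LCS DP gives dp[5][6] = 4, so this is optimal.

4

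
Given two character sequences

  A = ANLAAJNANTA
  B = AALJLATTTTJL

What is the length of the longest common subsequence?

Let dp[i][j] be the LCS length of the first i characters of A and the first j characters of B. dp[i][j] = dp[i-1][j-1]+1 when the i-th and j-th characters match, else max(dp[i-1][j], dp[i][j-1]).
    ·  A  A  L  J  L  A  T  T  T  T  J  L
 ·  0  0  0  0  0  0  0  0  0  0  0  0  0
 A  0  1  1  1  1  1  1  1  1  1  1  1  1
 N  0  1  1  1  1  1  1  1  1  1  1  1  1
 L  0  1  1  2  2  2  2  2  2  2  2  2  2
 A  0  1  2  2  2  2  3  3  3  3  3  3  3
 A  0  1  2  2  2  2  3  3  3  3  3  3  3
 J  0  1  2  2  3  3  3  3  3  3  3  4  4
 N  0  1  2  2  3  3  3  3  3  3  3  4  4
 A  0  1  2  2  3  3  4  4  4  4  4  4  4
 N  0  1  2  2  3  3  4  4  4  4  4  4  4
 T  0  1  2  2  3  3  4  5  5  5  5  5  5
 A  0  1  2  2  3  3  4  5  5  5  5  5  5
dp[11][12] = 5. One LCS (by backtracking along matches): ALJAT.

5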